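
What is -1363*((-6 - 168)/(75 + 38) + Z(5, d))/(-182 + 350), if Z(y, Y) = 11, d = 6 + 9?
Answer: -1457047/18984 ≈ -76.751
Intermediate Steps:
d = 15
-1363*((-6 - 168)/(75 + 38) + Z(5, d))/(-182 + 350) = -1363*((-6 - 168)/(75 + 38) + 11)/(-182 + 350) = -1363*(-174/113 + 11)/168 = -1457047/(113*168) = -1363*1069/18984 = -1457047/18984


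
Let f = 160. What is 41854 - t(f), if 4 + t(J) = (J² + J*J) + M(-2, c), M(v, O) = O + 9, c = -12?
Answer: -9339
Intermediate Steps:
M(v, O) = 9 + O
t(J) = -7 + 2*J² (t(J) = -4 + ((J² + J*J) + (9 - 12)) = -4 + ((J² + J²) - 3) = -4 + (2*J² - 3) = -4 + (-3 + 2*J²) = -7 + 2*J²)
41854 - t(f) = 41854 - (-7 + 2*160²) = 41854 - (-7 + 2*25600) = 41854 - (-7 + 51200) = 41854 - 1*51193 = 41854 - 51193 = -9339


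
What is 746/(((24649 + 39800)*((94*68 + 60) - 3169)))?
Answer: 746/211586067 ≈ 3.5258e-6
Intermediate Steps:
746/(((24649 + 39800)*((94*68 + 60) - 3169))) = 746/((64449*((6392 + 60) - 3169))) = 746/((64449*(6452 - 3169))) = 746/((64449*3283)) = 746/211586067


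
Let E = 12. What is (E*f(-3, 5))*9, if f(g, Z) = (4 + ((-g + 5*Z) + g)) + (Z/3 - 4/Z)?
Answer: 16128/5 ≈ 3225.6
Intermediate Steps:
f(g, Z) = 4 - 4/Z + 16*Z/3 (f(g, Z) = (4 + 5*Z) + (Z*(1/3) - 4/Z) = (4 + 5*Z) + (Z/3 - 4/Z) = (4 + 5*Z) + (-4/Z + Z/3) = 4 - 4/Z + 16*Z/3)
(E*f(-3, 5))*9 = (12*(4 - 4/5 + (16/3)*5))*9 = (12*(4 - 4*1/5 + 80/3))*9 = (12*(4 - 4/5 + 80/3))*9 = (12*(448/15))*9 = (1792/5)*9 = 16128/5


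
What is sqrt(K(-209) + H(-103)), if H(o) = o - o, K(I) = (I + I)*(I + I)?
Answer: 418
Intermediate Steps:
K(I) = 4*I**2 (K(I) = (2*I)*(2*I) = 4*I**2)
H(o) = 0
sqrt(K(-209) + H(-103)) = sqrt(4*(-209)**2 + 0) = sqrt(4*43681 + 0) = sqrt(174724 + 0) = sqrt(174724) = 418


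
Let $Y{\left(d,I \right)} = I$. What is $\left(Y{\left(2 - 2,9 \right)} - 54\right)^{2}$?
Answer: $2025$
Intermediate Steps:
$\left(Y{\left(2 - 2,9 \right)} - 54\right)^{2} = \left(9 - 54\right)^{2} = \left(-45\right)^{2} = 2025$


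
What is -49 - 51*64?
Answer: -3313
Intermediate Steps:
-49 - 51*64 = -49 - 3264 = -3313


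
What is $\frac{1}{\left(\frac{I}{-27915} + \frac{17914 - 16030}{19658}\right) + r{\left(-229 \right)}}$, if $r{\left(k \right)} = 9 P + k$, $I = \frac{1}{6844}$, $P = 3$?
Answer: $- \frac{1877833005540}{379142297783989} \approx -0.0049528$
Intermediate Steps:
$I = \frac{1}{6844} \approx 0.00014611$
$r{\left(k \right)} = 27 + k$ ($r{\left(k \right)} = 9 \cdot 3 + k = 27 + k$)
$\frac{1}{\left(\frac{I}{-27915} + \frac{17914 - 16030}{19658}\right) + r{\left(-229 \right)}} = \frac{1}{\left(\frac{1}{6844 \left(-27915\right)} + \frac{17914 - 16030}{19658}\right) + \left(27 - 229\right)} = \frac{1}{\left(\frac{1}{6844} \left(- \frac{1}{27915}\right) + 1884 \cdot \frac{1}{19658}\right) - 202} = \frac{1}{\left(- \frac{1}{191050260} + \frac{942}{9829}\right) - 202} = \frac{1}{\frac{179969335091}{1877833005540} - 202} = \frac{1}{- \frac{379142297783989}{1877833005540}} = - \frac{1877833005540}{379142297783989}$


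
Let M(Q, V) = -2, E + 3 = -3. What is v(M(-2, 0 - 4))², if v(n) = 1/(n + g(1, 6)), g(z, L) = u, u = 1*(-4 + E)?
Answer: 1/144 ≈ 0.0069444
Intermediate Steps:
E = -6 (E = -3 - 3 = -6)
u = -10 (u = 1*(-4 - 6) = 1*(-10) = -10)
g(z, L) = -10
v(n) = 1/(-10 + n) (v(n) = 1/(n - 10) = 1/(-10 + n))
v(M(-2, 0 - 4))² = (1/(-10 - 2))² = (1/(-12))² = (-1/12)² = 1/144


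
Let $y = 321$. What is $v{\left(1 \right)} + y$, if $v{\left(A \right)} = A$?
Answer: $322$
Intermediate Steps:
$v{\left(1 \right)} + y = 1 + 321 = 322$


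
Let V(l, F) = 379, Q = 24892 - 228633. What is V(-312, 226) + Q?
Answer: -203362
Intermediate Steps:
Q = -203741
V(-312, 226) + Q = 379 - 203741 = -203362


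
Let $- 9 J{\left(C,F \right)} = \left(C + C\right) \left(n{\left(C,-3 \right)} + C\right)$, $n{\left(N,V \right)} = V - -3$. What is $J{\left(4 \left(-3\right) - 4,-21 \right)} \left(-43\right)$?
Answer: $\frac{22016}{9} \approx 2446.2$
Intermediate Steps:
$n{\left(N,V \right)} = 3 + V$ ($n{\left(N,V \right)} = V + 3 = 3 + V$)
$J{\left(C,F \right)} = - \frac{2 C^{2}}{9}$ ($J{\left(C,F \right)} = - \frac{\left(C + C\right) \left(\left(3 - 3\right) + C\right)}{9} = - \frac{2 C \left(0 + C\right)}{9} = - \frac{2 C C}{9} = - \frac{2 C^{2}}{9}$)
$J{\left(4 \left(-3\right) - 4,-21 \right)} \left(-43\right) = - \frac{2 \left(4 \left(-3\right) - 4\right)^{2}}{9} \left(-43\right) = - \frac{2 \left(-12 - 4\right)^{2}}{9} \left(-43\right) = - \frac{2 \left(-16\right)^{2}}{9} \left(-43\right) = \left(- \frac{2}{9}\right) 256 \left(-43\right) = \left(- \frac{512}{9}\right) \left(-43\right) = \frac{22016}{9}$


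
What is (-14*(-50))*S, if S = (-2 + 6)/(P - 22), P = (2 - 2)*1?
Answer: -1400/11 ≈ -127.27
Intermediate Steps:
P = 0 (P = 0*1 = 0)
S = -2/11 (S = (-2 + 6)/(0 - 22) = 4/(-22) = 4*(-1/22) = -2/11 ≈ -0.18182)
(-14*(-50))*S = -14*(-50)*(-2/11) = 700*(-2/11) = -1400/11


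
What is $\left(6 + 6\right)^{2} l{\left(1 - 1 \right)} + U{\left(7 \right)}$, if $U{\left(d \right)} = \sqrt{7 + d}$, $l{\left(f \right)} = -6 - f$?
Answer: $-864 + \sqrt{14} \approx -860.26$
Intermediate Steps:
$\left(6 + 6\right)^{2} l{\left(1 - 1 \right)} + U{\left(7 \right)} = \left(6 + 6\right)^{2} \left(-6 - \left(1 - 1\right)\right) + \sqrt{7 + 7} = 12^{2} \left(-6 - \left(1 - 1\right)\right) + \sqrt{14} = 144 \left(-6 - 0\right) + \sqrt{14} = 144 \left(-6 + 0\right) + \sqrt{14} = 144 \left(-6\right) + \sqrt{14} = -864 + \sqrt{14}$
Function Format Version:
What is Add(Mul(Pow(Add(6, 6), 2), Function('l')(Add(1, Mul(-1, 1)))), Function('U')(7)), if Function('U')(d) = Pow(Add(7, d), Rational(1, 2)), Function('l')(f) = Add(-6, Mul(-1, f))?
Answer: Add(-864, Pow(14, Rational(1, 2))) ≈ -860.26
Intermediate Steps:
Add(Mul(Pow(Add(6, 6), 2), Function('l')(Add(1, Mul(-1, 1)))), Function('U')(7)) = Add(Mul(Pow(Add(6, 6), 2), Add(-6, Mul(-1, Add(1, Mul(-1, 1))))), Pow(Add(7, 7), Rational(1, 2))) = Add(Mul(Pow(12, 2), Add(-6, Mul(-1, Add(1, -1)))), Pow(14, Rational(1, 2))) = Add(Mul(144, Add(-6, Mul(-1, 0))), Pow(14, Rational(1, 2))) = Add(Mul(144, Add(-6, 0)), Pow(14, Rational(1, 2))) = Add(Mul(144, -6), Pow(14, Rational(1, 2))) = Add(-864, Pow(14, Rational(1, 2)))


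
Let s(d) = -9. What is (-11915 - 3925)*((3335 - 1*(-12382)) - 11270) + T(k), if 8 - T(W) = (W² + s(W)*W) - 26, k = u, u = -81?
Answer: -70447736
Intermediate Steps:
k = -81
T(W) = 34 - W² + 9*W (T(W) = 8 - ((W² - 9*W) - 26) = 8 - (-26 + W² - 9*W) = 8 + (26 - W² + 9*W) = 34 - W² + 9*W)
(-11915 - 3925)*((3335 - 1*(-12382)) - 11270) + T(k) = (-11915 - 3925)*((3335 - 1*(-12382)) - 11270) + (34 - 1*(-81)² + 9*(-81)) = -15840*((3335 + 12382) - 11270) + (34 - 1*6561 - 729) = -15840*(15717 - 11270) + (34 - 6561 - 729) = -15840*4447 - 7256 = -70440480 - 7256 = -70447736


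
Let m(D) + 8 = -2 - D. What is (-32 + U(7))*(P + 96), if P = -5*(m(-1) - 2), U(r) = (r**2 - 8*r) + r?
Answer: -4832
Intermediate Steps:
m(D) = -10 - D (m(D) = -8 + (-2 - D) = -10 - D)
U(r) = r**2 - 7*r
P = 55 (P = -5*((-10 - 1*(-1)) - 2) = -5*((-10 + 1) - 2) = -5*(-9 - 2) = -5*(-11) = 55)
(-32 + U(7))*(P + 96) = (-32 + 7*(-7 + 7))*(55 + 96) = (-32 + 7*0)*151 = (-32 + 0)*151 = -32*151 = -4832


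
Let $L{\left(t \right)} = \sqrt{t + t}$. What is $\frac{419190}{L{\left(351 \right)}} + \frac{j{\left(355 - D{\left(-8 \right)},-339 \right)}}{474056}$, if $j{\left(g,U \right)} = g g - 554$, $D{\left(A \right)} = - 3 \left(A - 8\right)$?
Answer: $\frac{93695}{474056} + \frac{69865 \sqrt{78}}{39} \approx 15822.0$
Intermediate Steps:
$D{\left(A \right)} = 24 - 3 A$ ($D{\left(A \right)} = - 3 \left(-8 + A\right) = 24 - 3 A$)
$j{\left(g,U \right)} = -554 + g^{2}$ ($j{\left(g,U \right)} = g^{2} - 554 = -554 + g^{2}$)
$L{\left(t \right)} = \sqrt{2} \sqrt{t}$ ($L{\left(t \right)} = \sqrt{2 t} = \sqrt{2} \sqrt{t}$)
$\frac{419190}{L{\left(351 \right)}} + \frac{j{\left(355 - D{\left(-8 \right)},-339 \right)}}{474056} = \frac{419190}{\sqrt{2} \sqrt{351}} + \frac{-554 + \left(355 - \left(24 - -24\right)\right)^{2}}{474056} = \frac{419190}{\sqrt{2} \cdot 3 \sqrt{39}} + \left(-554 + \left(355 - \left(24 + 24\right)\right)^{2}\right) \frac{1}{474056} = \frac{419190}{3 \sqrt{78}} + \left(-554 + \left(355 - 48\right)^{2}\right) \frac{1}{474056} = 419190 \frac{\sqrt{78}}{234} + \left(-554 + \left(355 - 48\right)^{2}\right) \frac{1}{474056} = \frac{69865 \sqrt{78}}{39} + \left(-554 + 307^{2}\right) \frac{1}{474056} = \frac{69865 \sqrt{78}}{39} + \left(-554 + 94249\right) \frac{1}{474056} = \frac{69865 \sqrt{78}}{39} + 93695 \cdot \frac{1}{474056} = \frac{69865 \sqrt{78}}{39} + \frac{93695}{474056} = \frac{93695}{474056} + \frac{69865 \sqrt{78}}{39}$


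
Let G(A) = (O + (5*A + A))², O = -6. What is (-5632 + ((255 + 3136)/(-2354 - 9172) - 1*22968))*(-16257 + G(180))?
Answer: -124960273819343/3842 ≈ -3.2525e+10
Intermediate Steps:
G(A) = (-6 + 6*A)² (G(A) = (-6 + (5*A + A))² = (-6 + 6*A)²)
(-5632 + ((255 + 3136)/(-2354 - 9172) - 1*22968))*(-16257 + G(180)) = (-5632 + ((255 + 3136)/(-2354 - 9172) - 1*22968))*(-16257 + 36*(-1 + 180)²) = (-5632 + (3391/(-11526) - 22968))*(-16257 + 36*179²) = (-5632 + (3391*(-1/11526) - 22968))*(-16257 + 36*32041) = (-5632 + (-3391/11526 - 22968))*(-16257 + 1153476) = (-5632 - 264732559/11526)*1137219 = -329646991/11526*1137219 = -124960273819343/3842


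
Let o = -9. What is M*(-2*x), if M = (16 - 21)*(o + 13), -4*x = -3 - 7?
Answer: 100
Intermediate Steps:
x = 5/2 (x = -(-3 - 7)/4 = -¼*(-10) = 5/2 ≈ 2.5000)
M = -20 (M = (16 - 21)*(-9 + 13) = -5*4 = -20)
M*(-2*x) = -(-40)*5/2 = -20*(-5) = 100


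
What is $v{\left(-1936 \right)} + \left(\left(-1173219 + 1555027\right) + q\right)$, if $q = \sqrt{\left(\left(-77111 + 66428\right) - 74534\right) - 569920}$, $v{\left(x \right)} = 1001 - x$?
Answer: $384745 + 3 i \sqrt{72793} \approx 3.8475 \cdot 10^{5} + 809.41 i$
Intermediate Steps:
$q = 3 i \sqrt{72793}$ ($q = \sqrt{\left(-10683 - 74534\right) - 569920} = \sqrt{-85217 - 569920} = \sqrt{-655137} = 3 i \sqrt{72793} \approx 809.41 i$)
$v{\left(-1936 \right)} + \left(\left(-1173219 + 1555027\right) + q\right) = \left(1001 - -1936\right) + \left(\left(-1173219 + 1555027\right) + 3 i \sqrt{72793}\right) = \left(1001 + 1936\right) + \left(381808 + 3 i \sqrt{72793}\right) = 2937 + \left(381808 + 3 i \sqrt{72793}\right) = 384745 + 3 i \sqrt{72793}$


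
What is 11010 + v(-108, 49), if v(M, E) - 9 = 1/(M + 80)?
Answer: 308531/28 ≈ 11019.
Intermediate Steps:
v(M, E) = 9 + 1/(80 + M) (v(M, E) = 9 + 1/(M + 80) = 9 + 1/(80 + M))
11010 + v(-108, 49) = 11010 + (721 + 9*(-108))/(80 - 108) = 11010 + (721 - 972)/(-28) = 11010 - 1/28*(-251) = 11010 + 251/28 = 308531/28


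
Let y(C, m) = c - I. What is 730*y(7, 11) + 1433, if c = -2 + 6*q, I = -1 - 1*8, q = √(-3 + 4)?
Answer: 10923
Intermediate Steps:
q = 1 (q = √1 = 1)
I = -9 (I = -1 - 8 = -9)
c = 4 (c = -2 + 6*1 = -2 + 6 = 4)
y(C, m) = 13 (y(C, m) = 4 - 1*(-9) = 4 + 9 = 13)
730*y(7, 11) + 1433 = 730*13 + 1433 = 9490 + 1433 = 10923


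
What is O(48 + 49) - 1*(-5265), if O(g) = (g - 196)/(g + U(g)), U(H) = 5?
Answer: 178977/34 ≈ 5264.0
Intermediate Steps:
O(g) = (-196 + g)/(5 + g) (O(g) = (g - 196)/(g + 5) = (-196 + g)/(5 + g))
O(48 + 49) - 1*(-5265) = (-196 + (48 + 49))/(5 + (48 + 49)) - 1*(-5265) = (-196 + 97)/(5 + 97) + 5265 = -99/102 + 5265 = (1/102)*(-99) + 5265 = -33/34 + 5265 = 178977/34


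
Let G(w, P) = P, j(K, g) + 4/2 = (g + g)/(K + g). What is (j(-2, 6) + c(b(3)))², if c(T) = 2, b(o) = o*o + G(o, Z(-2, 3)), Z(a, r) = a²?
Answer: 9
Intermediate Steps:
j(K, g) = -2 + 2*g/(K + g) (j(K, g) = -2 + (g + g)/(K + g) = -2 + (2*g)/(K + g) = -2 + 2*g/(K + g))
b(o) = 4 + o² (b(o) = o*o + (-2)² = o² + 4 = 4 + o²)
(j(-2, 6) + c(b(3)))² = (-2*(-2)/(-2 + 6) + 2)² = (-2*(-2)/4 + 2)² = (-2*(-2)*¼ + 2)² = (1 + 2)² = 3² = 9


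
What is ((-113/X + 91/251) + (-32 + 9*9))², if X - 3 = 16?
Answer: 42868460209/22743361 ≈ 1884.9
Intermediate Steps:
X = 19 (X = 3 + 16 = 19)
((-113/X + 91/251) + (-32 + 9*9))² = ((-113/19 + 91/251) + (-32 + 9*9))² = ((-113*1/19 + 91*(1/251)) + (-32 + 81))² = ((-113/19 + 91/251) + 49)² = (-26634/4769 + 49)² = (207047/4769)² = 42868460209/22743361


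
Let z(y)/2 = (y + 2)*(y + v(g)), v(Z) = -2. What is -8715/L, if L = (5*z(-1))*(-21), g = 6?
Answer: -83/6 ≈ -13.833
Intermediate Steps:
z(y) = 2*(-2 + y)*(2 + y) (z(y) = 2*((y + 2)*(y - 2)) = 2*((2 + y)*(-2 + y)) = 2*((-2 + y)*(2 + y)) = 2*(-2 + y)*(2 + y))
L = 630 (L = (5*(-8 + 2*(-1)²))*(-21) = (5*(-8 + 2*1))*(-21) = (5*(-8 + 2))*(-21) = (5*(-6))*(-21) = -30*(-21) = 630)
-8715/L = -8715/630 = -8715*1/630 = -83/6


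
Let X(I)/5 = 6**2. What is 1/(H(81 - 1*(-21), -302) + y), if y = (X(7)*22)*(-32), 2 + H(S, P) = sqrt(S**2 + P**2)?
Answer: -63361/8029181838 - sqrt(25402)/8029181838 ≈ -7.9112e-6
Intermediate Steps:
X(I) = 180 (X(I) = 5*6**2 = 5*36 = 180)
H(S, P) = -2 + sqrt(P**2 + S**2) (H(S, P) = -2 + sqrt(S**2 + P**2) = -2 + sqrt(P**2 + S**2))
y = -126720 (y = (180*22)*(-32) = 3960*(-32) = -126720)
1/(H(81 - 1*(-21), -302) + y) = 1/((-2 + sqrt((-302)**2 + (81 - 1*(-21))**2)) - 126720) = 1/((-2 + sqrt(91204 + (81 + 21)**2)) - 126720) = 1/((-2 + sqrt(91204 + 102**2)) - 126720) = 1/((-2 + sqrt(91204 + 10404)) - 126720) = 1/((-2 + sqrt(101608)) - 126720) = 1/((-2 + 2*sqrt(25402)) - 126720) = 1/(-126722 + 2*sqrt(25402))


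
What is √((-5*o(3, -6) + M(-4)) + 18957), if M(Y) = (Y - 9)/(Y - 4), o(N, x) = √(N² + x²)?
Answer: √(303338 - 240*√5)/4 ≈ 137.57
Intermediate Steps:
M(Y) = (-9 + Y)/(-4 + Y)
√((-5*o(3, -6) + M(-4)) + 18957) = √((-5*√(3² + (-6)²) + (-9 - 4)/(-4 - 4)) + 18957) = √((-5*√(9 + 36) - 13/(-8)) + 18957) = √((-15*√5 - ⅛*(-13)) + 18957) = √((-15*√5 + 13/8) + 18957) = √((13/8 - 15*√5) + 18957) = √(151669/8 - 15*√5)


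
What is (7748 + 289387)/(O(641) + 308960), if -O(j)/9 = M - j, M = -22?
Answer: 297135/314927 ≈ 0.94350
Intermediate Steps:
O(j) = 198 + 9*j (O(j) = -9*(-22 - j) = 198 + 9*j)
(7748 + 289387)/(O(641) + 308960) = (7748 + 289387)/((198 + 9*641) + 308960) = 297135/((198 + 5769) + 308960) = 297135/(5967 + 308960) = 297135/314927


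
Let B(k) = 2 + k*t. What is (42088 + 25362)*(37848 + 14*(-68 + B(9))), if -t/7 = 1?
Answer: 2431032900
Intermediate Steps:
t = -7 (t = -7*1 = -7)
B(k) = 2 - 7*k (B(k) = 2 + k*(-7) = 2 - 7*k)
(42088 + 25362)*(37848 + 14*(-68 + B(9))) = (42088 + 25362)*(37848 + 14*(-68 + (2 - 7*9))) = 67450*(37848 + 14*(-68 + (2 - 63))) = 67450*(37848 + 14*(-68 - 61)) = 67450*(37848 + 14*(-129)) = 67450*(37848 - 1806) = 67450*36042 = 2431032900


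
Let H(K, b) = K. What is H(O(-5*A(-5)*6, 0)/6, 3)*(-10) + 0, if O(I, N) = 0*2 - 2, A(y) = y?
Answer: 10/3 ≈ 3.3333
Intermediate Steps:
O(I, N) = -2 (O(I, N) = 0 - 2 = -2)
H(O(-5*A(-5)*6, 0)/6, 3)*(-10) + 0 = -2/6*(-10) + 0 = -2*⅙*(-10) + 0 = -⅓*(-10) + 0 = 10/3 + 0 = 10/3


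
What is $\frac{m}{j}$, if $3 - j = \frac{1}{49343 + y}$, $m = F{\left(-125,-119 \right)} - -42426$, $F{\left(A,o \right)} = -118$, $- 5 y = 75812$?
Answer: $\frac{1807641031}{128176} \approx 14103.0$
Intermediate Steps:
$y = - \frac{75812}{5}$ ($y = \left(- \frac{1}{5}\right) 75812 = - \frac{75812}{5} \approx -15162.0$)
$m = 42308$ ($m = -118 - -42426 = -118 + 42426 = 42308$)
$j = \frac{512704}{170903}$ ($j = 3 - \frac{1}{49343 - \frac{75812}{5}} = 3 - \frac{1}{\frac{170903}{5}} = 3 - \frac{5}{170903} = \frac{512704}{170903} \approx 3.0$)
$\frac{m}{j} = \frac{42308}{\frac{512704}{170903}} = 42308 \cdot \frac{170903}{512704} = \frac{1807641031}{128176}$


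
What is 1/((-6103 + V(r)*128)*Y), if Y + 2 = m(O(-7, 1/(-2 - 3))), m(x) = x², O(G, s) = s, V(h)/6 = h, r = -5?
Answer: 25/487207 ≈ 5.1313e-5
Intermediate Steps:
V(h) = 6*h
Y = -49/25 (Y = -2 + (1/(-2 - 3))² = -2 + (1/(-5))² = -2 + (-⅕)² = -2 + 1/25 = -49/25 ≈ -1.9600)
1/((-6103 + V(r)*128)*Y) = 1/((-6103 + (6*(-5))*128)*(-49/25)) = -25/49/(-6103 - 30*128) = -25/49/(-6103 - 3840) = -25/49/(-9943) = -1/9943*(-25/49) = 25/487207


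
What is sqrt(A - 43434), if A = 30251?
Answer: I*sqrt(13183) ≈ 114.82*I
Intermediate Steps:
sqrt(A - 43434) = sqrt(30251 - 43434) = sqrt(-13183) = I*sqrt(13183)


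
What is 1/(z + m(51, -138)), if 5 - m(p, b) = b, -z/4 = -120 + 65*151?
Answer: -1/38637 ≈ -2.5882e-5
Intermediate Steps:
z = -38780 (z = -4*(-120 + 65*151) = -4*(-120 + 9815) = -4*9695 = -38780)
m(p, b) = 5 - b
1/(z + m(51, -138)) = 1/(-38780 + (5 - 1*(-138))) = 1/(-38780 + (5 + 138)) = 1/(-38780 + 143) = 1/(-38637) = -1/38637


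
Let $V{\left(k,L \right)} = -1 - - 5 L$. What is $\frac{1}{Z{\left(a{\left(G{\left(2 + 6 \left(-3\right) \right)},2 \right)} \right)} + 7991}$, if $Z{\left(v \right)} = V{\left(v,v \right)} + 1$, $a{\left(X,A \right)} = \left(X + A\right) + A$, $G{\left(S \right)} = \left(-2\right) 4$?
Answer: $\frac{1}{7971} \approx 0.00012545$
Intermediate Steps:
$G{\left(S \right)} = -8$
$a{\left(X,A \right)} = X + 2 A$ ($a{\left(X,A \right)} = \left(A + X\right) + A = X + 2 A$)
$V{\left(k,L \right)} = -1 + 5 L$
$Z{\left(v \right)} = 5 v$ ($Z{\left(v \right)} = \left(-1 + 5 v\right) + 1 = 5 v$)
$\frac{1}{Z{\left(a{\left(G{\left(2 + 6 \left(-3\right) \right)},2 \right)} \right)} + 7991} = \frac{1}{5 \left(-8 + 2 \cdot 2\right) + 7991} = \frac{1}{5 \left(-8 + 4\right) + 7991} = \frac{1}{5 \left(-4\right) + 7991} = \frac{1}{-20 + 7991} = \frac{1}{7971}$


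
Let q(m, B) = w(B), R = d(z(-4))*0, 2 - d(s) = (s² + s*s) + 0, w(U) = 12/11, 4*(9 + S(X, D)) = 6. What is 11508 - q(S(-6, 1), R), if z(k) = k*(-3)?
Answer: 126576/11 ≈ 11507.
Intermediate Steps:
S(X, D) = -15/2 (S(X, D) = -9 + (¼)*6 = -9 + 3/2 = -15/2)
z(k) = -3*k
w(U) = 12/11 (w(U) = 12*(1/11) = 12/11)
d(s) = 2 - 2*s² (d(s) = 2 - ((s² + s*s) + 0) = 2 - ((s² + s²) + 0) = 2 - (2*s² + 0) = 2 - 2*s²)
R = 0 (R = (2 - 2*(-3*(-4))²)*0 = (2 - 2*12²)*0 = (2 - 2*144)*0 = (2 - 288)*0 = -286*0 = 0)
q(m, B) = 12/11
11508 - q(S(-6, 1), R) = 11508 - 1*12/11 = 11508 - 12/11 = 126576/11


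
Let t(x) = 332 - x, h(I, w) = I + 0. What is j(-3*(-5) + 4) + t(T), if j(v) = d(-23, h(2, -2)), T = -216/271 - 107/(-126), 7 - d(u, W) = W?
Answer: 11505421/34146 ≈ 336.95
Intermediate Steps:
h(I, w) = I
d(u, W) = 7 - W
T = 1781/34146 (T = -216*1/271 - 107*(-1/126) = -216/271 + 107/126 = 1781/34146 ≈ 0.052158)
j(v) = 5 (j(v) = 7 - 1*2 = 7 - 2 = 5)
j(-3*(-5) + 4) + t(T) = 5 + (332 - 1*1781/34146) = 5 + (332 - 1781/34146) = 5 + 11334691/34146 = 11505421/34146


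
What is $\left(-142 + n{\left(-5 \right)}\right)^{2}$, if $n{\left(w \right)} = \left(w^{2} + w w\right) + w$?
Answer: $9409$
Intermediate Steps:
$n{\left(w \right)} = w + 2 w^{2}$ ($n{\left(w \right)} = \left(w^{2} + w^{2}\right) + w = 2 w^{2} + w = w + 2 w^{2}$)
$\left(-142 + n{\left(-5 \right)}\right)^{2} = \left(-142 - 5 \left(1 + 2 \left(-5\right)\right)\right)^{2} = \left(-142 - 5 \left(1 - 10\right)\right)^{2} = \left(-142 - -45\right)^{2} = \left(-142 + 45\right)^{2} = \left(-97\right)^{2} = 9409$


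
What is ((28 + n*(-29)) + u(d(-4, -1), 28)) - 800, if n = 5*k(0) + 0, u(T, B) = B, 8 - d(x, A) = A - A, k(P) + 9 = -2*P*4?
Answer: 561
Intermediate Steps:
k(P) = -9 - 8*P (k(P) = -9 - 2*P*4 = -9 - 8*P)
d(x, A) = 8 (d(x, A) = 8 - (A - A) = 8 - 1*0 = 8 + 0 = 8)
n = -45 (n = 5*(-9 - 8*0) + 0 = 5*(-9 + 0) + 0 = 5*(-9) + 0 = -45 + 0 = -45)
((28 + n*(-29)) + u(d(-4, -1), 28)) - 800 = ((28 - 45*(-29)) + 28) - 800 = ((28 + 1305) + 28) - 800 = (1333 + 28) - 800 = 1361 - 800 = 561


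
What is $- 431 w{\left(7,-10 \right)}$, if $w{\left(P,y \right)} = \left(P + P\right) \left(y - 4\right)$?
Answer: $84476$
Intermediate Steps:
$w{\left(P,y \right)} = 2 P \left(-4 + y\right)$
$- 431 w{\left(7,-10 \right)} = - 431 \cdot 2 \cdot 7 \left(-4 - 10\right) = - 431 \cdot 2 \cdot 7 \left(-14\right) = \left(-431\right) \left(-196\right) = 84476$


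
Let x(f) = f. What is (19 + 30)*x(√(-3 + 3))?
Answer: 0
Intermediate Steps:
(19 + 30)*x(√(-3 + 3)) = (19 + 30)*√(-3 + 3) = 49*√0 = 49*0 = 0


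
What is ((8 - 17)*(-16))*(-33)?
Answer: -4752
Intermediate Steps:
((8 - 17)*(-16))*(-33) = -9*(-16)*(-33) = 144*(-33) = -4752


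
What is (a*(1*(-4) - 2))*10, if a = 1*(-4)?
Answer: 240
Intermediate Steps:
a = -4
(a*(1*(-4) - 2))*10 = -4*(1*(-4) - 2)*10 = -4*(-4 - 2)*10 = -4*(-6)*10 = 24*10 = 240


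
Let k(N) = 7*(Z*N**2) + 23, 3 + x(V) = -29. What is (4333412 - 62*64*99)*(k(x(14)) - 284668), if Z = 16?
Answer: -669729155060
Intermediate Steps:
x(V) = -32 (x(V) = -3 - 29 = -32)
k(N) = 23 + 112*N**2 (k(N) = 7*(16*N**2) + 23 = 112*N**2 + 23 = 23 + 112*N**2)
(4333412 - 62*64*99)*(k(x(14)) - 284668) = (4333412 - 62*64*99)*((23 + 112*(-32)**2) - 284668) = (4333412 - 3968*99)*((23 + 112*1024) - 284668) = (4333412 - 392832)*((23 + 114688) - 284668) = 3940580*(114711 - 284668) = 3940580*(-169957) = -669729155060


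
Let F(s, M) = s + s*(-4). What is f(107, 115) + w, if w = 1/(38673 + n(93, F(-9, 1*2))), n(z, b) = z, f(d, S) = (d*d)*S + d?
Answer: 51044820373/38766 ≈ 1.3167e+6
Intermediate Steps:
F(s, M) = -3*s (F(s, M) = s - 4*s = -3*s)
f(d, S) = d + S*d**2 (f(d, S) = d**2*S + d = S*d**2 + d = d + S*d**2)
w = 1/38766 (w = 1/(38673 + 93) = 1/38766 ≈ 2.5796e-5)
f(107, 115) + w = 107*(1 + 115*107) + 1/38766 = 107*(1 + 12305) + 1/38766 = 107*12306 + 1/38766 = 1316742 + 1/38766 = 51044820373/38766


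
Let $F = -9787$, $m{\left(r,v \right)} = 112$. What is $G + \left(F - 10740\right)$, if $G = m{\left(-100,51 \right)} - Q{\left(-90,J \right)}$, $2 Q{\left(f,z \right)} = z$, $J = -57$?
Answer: $- \frac{40773}{2} \approx -20387.0$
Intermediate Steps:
$Q{\left(f,z \right)} = \frac{z}{2}$
$G = \frac{281}{2}$ ($G = 112 - \frac{1}{2} \left(-57\right) = 112 - - \frac{57}{2} = 112 + \frac{57}{2} = \frac{281}{2} \approx 140.5$)
$G + \left(F - 10740\right) = \frac{281}{2} - 20527 = - \frac{40773}{2}$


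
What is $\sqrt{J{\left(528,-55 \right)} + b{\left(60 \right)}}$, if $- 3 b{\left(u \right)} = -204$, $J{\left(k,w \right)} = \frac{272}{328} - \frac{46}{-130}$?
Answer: $\frac{\sqrt{491354045}}{2665} \approx 8.3176$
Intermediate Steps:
$J{\left(k,w \right)} = \frac{3153}{2665}$ ($J{\left(k,w \right)} = 272 \cdot \frac{1}{328} - - \frac{23}{65} = \frac{34}{41} + \frac{23}{65} = \frac{3153}{2665}$)
$b{\left(u \right)} = 68$ ($b{\left(u \right)} = \left(- \frac{1}{3}\right) \left(-204\right) = 68$)
$\sqrt{J{\left(528,-55 \right)} + b{\left(60 \right)}} = \sqrt{\frac{3153}{2665} + 68} = \sqrt{\frac{184373}{2665}} = \frac{\sqrt{491354045}}{2665}$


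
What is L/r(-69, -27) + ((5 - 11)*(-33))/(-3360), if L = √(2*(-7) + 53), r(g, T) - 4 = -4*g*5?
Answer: -33/560 + √39/1384 ≈ -0.054416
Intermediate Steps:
r(g, T) = 4 - 20*g (r(g, T) = 4 - 4*g*5 = 4 - 20*g)
L = √39 (L = √(-14 + 53) = √39 ≈ 6.2450)
L/r(-69, -27) + ((5 - 11)*(-33))/(-3360) = √39/(4 - 20*(-69)) + ((5 - 11)*(-33))/(-3360) = √39/(4 + 1380) - 6*(-33)*(-1/3360) = √39/1384 + 198*(-1/3360) = √39*(1/1384) - 33/560 = √39/1384 - 33/560 = -33/560 + √39/1384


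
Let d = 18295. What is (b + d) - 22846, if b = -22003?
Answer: -26554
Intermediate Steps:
(b + d) - 22846 = (-22003 + 18295) - 22846 = -3708 - 22846 = -26554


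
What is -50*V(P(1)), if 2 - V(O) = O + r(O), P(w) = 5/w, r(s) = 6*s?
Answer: 1650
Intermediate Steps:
V(O) = 2 - 7*O (V(O) = 2 - (O + 6*O) = 2 - 7*O)
-50*V(P(1)) = -50*(2 - 35/1) = -50*(2 - 35) = -50*(-33) = 1650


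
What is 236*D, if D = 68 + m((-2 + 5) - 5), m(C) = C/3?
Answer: 47672/3 ≈ 15891.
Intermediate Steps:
m(C) = C/3 (m(C) = C*(1/3) = C/3)
D = 202/3 (D = 68 + ((-2 + 5) - 5)/3 = 68 + (3 - 5)/3 = 68 + (1/3)*(-2) = 68 - 2/3 = 202/3 ≈ 67.333)
236*D = 236*(202/3) = 47672/3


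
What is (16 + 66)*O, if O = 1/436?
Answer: 41/218 ≈ 0.18807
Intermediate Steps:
O = 1/436 ≈ 0.0022936
(16 + 66)*O = (16 + 66)*(1/436) = 82*(1/436) = 41/218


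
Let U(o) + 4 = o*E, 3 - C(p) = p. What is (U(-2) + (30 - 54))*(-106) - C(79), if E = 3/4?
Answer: 3203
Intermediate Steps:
E = 3/4 (E = 3*(1/4) = 3/4 ≈ 0.75000)
C(p) = 3 - p
U(o) = -4 + 3*o/4 (U(o) = -4 + o*(3/4) = -4 + 3*o/4)
(U(-2) + (30 - 54))*(-106) - C(79) = ((-4 + (3/4)*(-2)) + (30 - 54))*(-106) - (3 - 1*79) = ((-4 - 3/2) - 24)*(-106) - (3 - 79) = (-11/2 - 24)*(-106) - 1*(-76) = -59/2*(-106) + 76 = 3127 + 76 = 3203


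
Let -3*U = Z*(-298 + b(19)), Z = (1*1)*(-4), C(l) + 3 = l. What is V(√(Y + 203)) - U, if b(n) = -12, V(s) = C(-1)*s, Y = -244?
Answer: 1240/3 - 4*I*√41 ≈ 413.33 - 25.612*I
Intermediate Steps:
C(l) = -3 + l
V(s) = -4*s (V(s) = (-3 - 1)*s = -4*s)
Z = -4 (Z = 1*(-4) = -4)
U = -1240/3 (U = -(-4)*(-298 - 12)/3 = -(-4)*(-310)/3 = -⅓*1240 = -1240/3 ≈ -413.33)
V(√(Y + 203)) - U = -4*√(-244 + 203) - 1*(-1240/3) = -4*I*√41 + 1240/3 = 1240/3 - 4*I*√41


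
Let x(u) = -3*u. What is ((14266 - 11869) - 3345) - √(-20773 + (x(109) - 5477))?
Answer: -948 - 3*I*√2953 ≈ -948.0 - 163.02*I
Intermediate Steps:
((14266 - 11869) - 3345) - √(-20773 + (x(109) - 5477)) = ((14266 - 11869) - 3345) - √(-20773 + (-3*109 - 5477)) = (2397 - 3345) - √(-20773 + (-327 - 5477)) = -948 - √(-20773 - 5804) = -948 - √(-26577) = -948 - 3*I*√2953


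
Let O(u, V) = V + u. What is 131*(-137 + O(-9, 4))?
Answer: -18602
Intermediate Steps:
131*(-137 + O(-9, 4)) = 131*(-137 + (4 - 9)) = 131*(-137 - 5) = 131*(-142) = -18602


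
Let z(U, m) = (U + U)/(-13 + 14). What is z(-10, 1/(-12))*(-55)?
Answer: 1100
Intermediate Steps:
z(U, m) = 2*U (z(U, m) = (2*U)/1 = (2*U)*1 = 2*U)
z(-10, 1/(-12))*(-55) = (2*(-10))*(-55) = -20*(-55) = 1100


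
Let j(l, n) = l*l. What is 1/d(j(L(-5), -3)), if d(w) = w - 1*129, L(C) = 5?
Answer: -1/104 ≈ -0.0096154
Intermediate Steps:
j(l, n) = l²
d(w) = -129 + w (d(w) = w - 129 = -129 + w)
1/d(j(L(-5), -3)) = 1/(-129 + 5²) = 1/(-129 + 25) = 1/(-104) = -1/104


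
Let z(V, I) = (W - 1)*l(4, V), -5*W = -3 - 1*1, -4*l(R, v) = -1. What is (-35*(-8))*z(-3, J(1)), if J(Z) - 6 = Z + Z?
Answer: -14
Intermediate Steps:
l(R, v) = ¼ (l(R, v) = -¼*(-1) = ¼)
J(Z) = 6 + 2*Z (J(Z) = 6 + (Z + Z) = 6 + 2*Z)
W = ⅘ (W = -(-3 - 1*1)/5 = -(-3 - 1)/5 = -⅕*(-4) = ⅘ ≈ 0.80000)
z(V, I) = -1/20 (z(V, I) = (⅘ - 1)*(¼) = -⅕*¼ = -1/20)
(-35*(-8))*z(-3, J(1)) = -35*(-8)*(-1/20) = 280*(-1/20) = -14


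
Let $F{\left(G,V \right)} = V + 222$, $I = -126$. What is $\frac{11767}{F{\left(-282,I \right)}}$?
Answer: $\frac{11767}{96} \approx 122.57$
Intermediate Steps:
$F{\left(G,V \right)} = 222 + V$
$\frac{11767}{F{\left(-282,I \right)}} = \frac{11767}{222 - 126} = \frac{11767}{96}$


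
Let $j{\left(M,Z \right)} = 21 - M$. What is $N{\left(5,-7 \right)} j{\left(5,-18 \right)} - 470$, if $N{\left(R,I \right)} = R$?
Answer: $-390$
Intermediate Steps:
$N{\left(5,-7 \right)} j{\left(5,-18 \right)} - 470 = 5 \left(21 - 5\right) - 470 = 5 \cdot 16 - 470 = 80 - 470 = -390$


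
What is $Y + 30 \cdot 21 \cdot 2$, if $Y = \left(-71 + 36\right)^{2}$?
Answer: $2485$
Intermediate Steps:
$Y = 1225$ ($Y = \left(-35\right)^{2} = 1225$)
$Y + 30 \cdot 21 \cdot 2 = 1225 + 30 \cdot 21 \cdot 2 = 1225 + 630 \cdot 2 = 1225 + 1260 = 2485$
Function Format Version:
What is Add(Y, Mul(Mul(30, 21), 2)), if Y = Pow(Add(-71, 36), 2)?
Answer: 2485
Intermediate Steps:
Y = 1225 (Y = Pow(-35, 2) = 1225)
Add(Y, Mul(Mul(30, 21), 2)) = Add(1225, Mul(Mul(30, 21), 2)) = Add(1225, Mul(630, 2)) = Add(1225, 1260) = 2485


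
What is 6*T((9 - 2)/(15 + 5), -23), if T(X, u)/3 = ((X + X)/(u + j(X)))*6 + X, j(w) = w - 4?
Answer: 18459/5330 ≈ 3.4632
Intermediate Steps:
j(w) = -4 + w
T(X, u) = 3*X + 36*X/(-4 + X + u) (T(X, u) = 3*(((X + X)/(u + (-4 + X)))*6 + X) = 3*(((2*X)/(-4 + X + u))*6 + X) = 3*((2*X/(-4 + X + u))*6 + X) = 3*(12*X/(-4 + X + u) + X) = 3*(X + 12*X/(-4 + X + u)) = 3*X + 36*X/(-4 + X + u))
6*T((9 - 2)/(15 + 5), -23) = 6*(3*((9 - 2)/(15 + 5))*(8 + (9 - 2)/(15 + 5) - 23)/(-4 + (9 - 2)/(15 + 5) - 23)) = 6*(3*(7/20)*(8 + 7/20 - 23)/(-4 + 7/20 - 23)) = 6*(3*(7/20)*(-293/20)/(-533/20)) = 6*(3*(7/20)*(-20/533)*(-293/20)) = 6*(6153/10660) = 18459/5330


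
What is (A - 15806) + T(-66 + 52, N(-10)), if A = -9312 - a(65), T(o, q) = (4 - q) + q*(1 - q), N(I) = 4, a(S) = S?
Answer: -25195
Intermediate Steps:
T(o, q) = 4 - q + q*(1 - q)
A = -9377 (A = -9312 - 1*65 = -9312 - 65 = -9377)
(A - 15806) + T(-66 + 52, N(-10)) = (-9377 - 15806) + (4 - 1*4²) = -25183 + (4 - 1*16) = -25183 + (4 - 16) = -25183 - 12 = -25195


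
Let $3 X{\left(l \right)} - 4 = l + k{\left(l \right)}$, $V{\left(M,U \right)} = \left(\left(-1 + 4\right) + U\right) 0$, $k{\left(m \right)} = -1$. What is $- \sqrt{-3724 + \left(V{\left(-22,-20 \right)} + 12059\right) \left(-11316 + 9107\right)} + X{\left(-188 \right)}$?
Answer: $- \frac{185}{3} - i \sqrt{26642055} \approx -61.667 - 5161.6 i$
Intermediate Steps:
$V{\left(M,U \right)} = 0$ ($V{\left(M,U \right)} = \left(3 + U\right) 0 = 0$)
$X{\left(l \right)} = 1 + \frac{l}{3}$ ($X{\left(l \right)} = \frac{4}{3} + \frac{l - 1}{3} = \frac{4}{3} + \frac{-1 + l}{3} = \frac{4}{3} + \left(- \frac{1}{3} + \frac{l}{3}\right) = 1 + \frac{l}{3}$)
$- \sqrt{-3724 + \left(V{\left(-22,-20 \right)} + 12059\right) \left(-11316 + 9107\right)} + X{\left(-188 \right)} = - \sqrt{-3724 + \left(0 + 12059\right) \left(-11316 + 9107\right)} + \left(1 + \frac{1}{3} \left(-188\right)\right) = - \sqrt{-3724 + 12059 \left(-2209\right)} + \left(1 - \frac{188}{3}\right) = - \sqrt{-3724 - 26638331} - \frac{185}{3} = - \sqrt{-26642055} - \frac{185}{3} = - i \sqrt{26642055} - \frac{185}{3} = - \frac{185}{3} - i \sqrt{26642055}$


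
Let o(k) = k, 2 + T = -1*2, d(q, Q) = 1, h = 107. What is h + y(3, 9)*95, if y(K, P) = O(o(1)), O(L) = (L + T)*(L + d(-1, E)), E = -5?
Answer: -463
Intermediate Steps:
T = -4 (T = -2 - 1*2 = -2 - 2 = -4)
O(L) = (1 + L)*(-4 + L) (O(L) = (L - 4)*(L + 1) = (-4 + L)*(1 + L) = (1 + L)*(-4 + L))
y(K, P) = -6 (y(K, P) = -4 + 1**2 - 3*1 = -4 + 1 - 3 = -6)
h + y(3, 9)*95 = 107 - 6*95 = 107 - 570 = -463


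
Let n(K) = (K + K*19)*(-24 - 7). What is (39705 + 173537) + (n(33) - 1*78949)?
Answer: 113833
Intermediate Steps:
n(K) = -620*K (n(K) = (K + 19*K)*(-31) = (20*K)*(-31) = -620*K)
(39705 + 173537) + (n(33) - 1*78949) = (39705 + 173537) + (-620*33 - 1*78949) = 213242 + (-20460 - 78949) = 213242 - 99409 = 113833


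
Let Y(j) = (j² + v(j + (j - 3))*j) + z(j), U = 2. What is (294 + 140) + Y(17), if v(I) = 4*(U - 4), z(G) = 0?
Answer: 587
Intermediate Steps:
v(I) = -8 (v(I) = 4*(2 - 4) = 4*(-2) = -8)
Y(j) = j² - 8*j (Y(j) = (j² - 8*j) + 0 = j² - 8*j)
(294 + 140) + Y(17) = (294 + 140) + 17*(-8 + 17) = 434 + 17*9 = 434 + 153 = 587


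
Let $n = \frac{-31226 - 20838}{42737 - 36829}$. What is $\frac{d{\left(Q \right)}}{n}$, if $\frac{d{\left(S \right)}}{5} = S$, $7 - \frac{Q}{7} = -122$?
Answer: $- \frac{6668655}{13016} \approx -512.34$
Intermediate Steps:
$Q = 903$ ($Q = 49 - -854 = 49 + 854 = 903$)
$d{\left(S \right)} = 5 S$
$n = - \frac{13016}{1477}$ ($n = - \frac{52064}{5908} = \left(-52064\right) \frac{1}{5908} = - \frac{13016}{1477} \approx -8.8125$)
$\frac{d{\left(Q \right)}}{n} = \frac{5 \cdot 903}{- \frac{13016}{1477}} = 4515 \left(- \frac{1477}{13016}\right) = - \frac{6668655}{13016}$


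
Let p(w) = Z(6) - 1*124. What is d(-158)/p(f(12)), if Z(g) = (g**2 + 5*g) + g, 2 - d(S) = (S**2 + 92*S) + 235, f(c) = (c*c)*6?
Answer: 10661/52 ≈ 205.02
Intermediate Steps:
f(c) = 6*c**2 (f(c) = c**2*6 = 6*c**2)
d(S) = -233 - S**2 - 92*S (d(S) = 2 - ((S**2 + 92*S) + 235) = 2 - (235 + S**2 + 92*S) = 2 + (-235 - S**2 - 92*S) = -233 - S**2 - 92*S)
Z(g) = g**2 + 6*g
p(w) = -52 (p(w) = 6*(6 + 6) - 1*124 = 6*12 - 124 = 72 - 124 = -52)
d(-158)/p(f(12)) = (-233 - 1*(-158)**2 - 92*(-158))/(-52) = (-233 - 1*24964 + 14536)*(-1/52) = (-233 - 24964 + 14536)*(-1/52) = -10661*(-1/52) = 10661/52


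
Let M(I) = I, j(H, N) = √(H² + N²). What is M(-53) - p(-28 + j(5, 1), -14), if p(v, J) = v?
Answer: -25 - √26 ≈ -30.099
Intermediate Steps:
M(-53) - p(-28 + j(5, 1), -14) = -53 - (-28 + √(5² + 1²)) = -53 - (-28 + √(25 + 1)) = -53 - (-28 + √26) = -53 + (28 - √26) = -25 - √26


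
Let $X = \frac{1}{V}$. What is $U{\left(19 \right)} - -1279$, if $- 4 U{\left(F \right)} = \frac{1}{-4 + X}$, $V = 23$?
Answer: $\frac{465579}{364} \approx 1279.1$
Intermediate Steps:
$X = \frac{1}{23} \approx 0.043478$
$U{\left(F \right)} = \frac{23}{364}$ ($U{\left(F \right)} = - \frac{1}{4 \left(-4 + \frac{1}{23}\right)} = - \frac{1}{4 \left(- \frac{91}{23}\right)} = \left(- \frac{1}{4}\right) \left(- \frac{23}{91}\right) = \frac{23}{364}$)
$U{\left(19 \right)} - -1279 = \frac{23}{364} - -1279 = \frac{23}{364} + 1279 = \frac{465579}{364}$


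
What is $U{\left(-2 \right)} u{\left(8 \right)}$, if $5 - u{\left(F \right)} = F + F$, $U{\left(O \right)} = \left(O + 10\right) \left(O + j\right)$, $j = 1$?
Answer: $88$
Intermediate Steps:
$U{\left(O \right)} = \left(1 + O\right) \left(10 + O\right)$ ($U{\left(O \right)} = \left(O + 10\right) \left(O + 1\right) = \left(10 + O\right) \left(1 + O\right) = \left(1 + O\right) \left(10 + O\right)$)
$u{\left(F \right)} = 5 - 2 F$ ($u{\left(F \right)} = 5 - \left(F + F\right) = 5 - 2 F$)
$U{\left(-2 \right)} u{\left(8 \right)} = \left(10 + \left(-2\right)^{2} + 11 \left(-2\right)\right) \left(5 - 16\right) = \left(10 + 4 - 22\right) \left(5 - 16\right) = \left(-8\right) \left(-11\right) = 88$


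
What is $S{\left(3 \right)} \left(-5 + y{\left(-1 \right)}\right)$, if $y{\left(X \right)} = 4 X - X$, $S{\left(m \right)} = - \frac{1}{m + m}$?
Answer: $\frac{4}{3} \approx 1.3333$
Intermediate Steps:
$S{\left(m \right)} = - \frac{1}{2 m}$
$y{\left(X \right)} = 3 X$
$S{\left(3 \right)} \left(-5 + y{\left(-1 \right)}\right) = - \frac{1}{2 \cdot 3} \left(-5 + 3 \left(-1\right)\right) = \left(- \frac{1}{2}\right) \frac{1}{3} \left(-5 - 3\right) = \left(- \frac{1}{6}\right) \left(-8\right) = \frac{4}{3}$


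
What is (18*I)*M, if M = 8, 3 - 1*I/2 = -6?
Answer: 2592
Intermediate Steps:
I = 18 (I = 6 - 2*(-6) = 6 + 12 = 18)
(18*I)*M = (18*18)*8 = 324*8 = 2592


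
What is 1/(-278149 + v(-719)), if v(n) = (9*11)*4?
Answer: -1/277753 ≈ -3.6003e-6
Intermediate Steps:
v(n) = 396 (v(n) = 99*4 = 396)
1/(-278149 + v(-719)) = 1/(-278149 + 396) = 1/(-277753) = -1/277753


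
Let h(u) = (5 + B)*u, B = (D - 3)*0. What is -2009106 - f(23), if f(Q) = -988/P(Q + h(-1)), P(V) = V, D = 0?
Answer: -18081460/9 ≈ -2.0091e+6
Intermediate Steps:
B = 0 (B = (0 - 3)*0 = -3*0 = 0)
h(u) = 5*u (h(u) = (5 + 0)*u = 5*u)
f(Q) = -988/(-5 + Q) (f(Q) = -988/(Q + 5*(-1)) = -988/(Q - 5) = -988/(-5 + Q))
-2009106 - f(23) = -2009106 - (-988)/(-5 + 23) = -2009106 - (-988)/18 = -2009106 - 1*(-494/9) = -2009106 + 494/9 = -18081460/9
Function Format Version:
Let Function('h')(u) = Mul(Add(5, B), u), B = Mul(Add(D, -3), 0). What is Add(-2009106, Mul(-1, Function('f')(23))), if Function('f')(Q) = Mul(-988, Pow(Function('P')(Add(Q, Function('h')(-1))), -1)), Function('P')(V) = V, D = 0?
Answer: Rational(-18081460, 9) ≈ -2.0091e+6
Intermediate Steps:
B = 0 (B = Mul(Add(0, -3), 0) = Mul(-3, 0) = 0)
Function('h')(u) = Mul(5, u) (Function('h')(u) = Mul(Add(5, 0), u) = Mul(5, u))
Function('f')(Q) = Mul(-988, Pow(Add(-5, Q), -1)) (Function('f')(Q) = Mul(-988, Pow(Add(Q, Mul(5, -1)), -1)) = Mul(-988, Pow(Add(Q, -5), -1)) = Mul(-988, Pow(Add(-5, Q), -1)))
Add(-2009106, Mul(-1, Function('f')(23))) = Add(-2009106, Mul(-1, Mul(-988, Pow(Add(-5, 23), -1)))) = Add(-2009106, Mul(-1, Mul(-988, Pow(18, -1)))) = Add(-2009106, Mul(-1, Mul(-988, Rational(1, 18)))) = Add(-2009106, Mul(-1, Rational(-494, 9))) = Add(-2009106, Rational(494, 9)) = Rational(-18081460, 9)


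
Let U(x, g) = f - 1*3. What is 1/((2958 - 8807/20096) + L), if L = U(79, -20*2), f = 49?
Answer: 20096/60359577 ≈ 0.00033294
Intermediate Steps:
U(x, g) = 46 (U(x, g) = 49 - 1*3 = 49 - 3 = 46)
L = 46
1/((2958 - 8807/20096) + L) = 1/((2958 - 8807/20096) + 46) = 1/(59435161/20096 + 46) = 1/(60359577/20096) = 20096/60359577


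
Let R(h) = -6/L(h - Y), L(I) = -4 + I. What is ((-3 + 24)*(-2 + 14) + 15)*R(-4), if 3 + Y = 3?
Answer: 801/4 ≈ 200.25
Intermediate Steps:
Y = 0 (Y = -3 + 3 = 0)
R(h) = -6/(-4 + h) (R(h) = -6/(-4 + (h - 1*0)) = -6/(-4 + (h + 0)) = -6/(-4 + h))
((-3 + 24)*(-2 + 14) + 15)*R(-4) = ((-3 + 24)*(-2 + 14) + 15)*(-6/(-4 - 4)) = (21*12 + 15)*(-6/(-8)) = (252 + 15)*(-6*(-1/8)) = 267*(3/4) = 801/4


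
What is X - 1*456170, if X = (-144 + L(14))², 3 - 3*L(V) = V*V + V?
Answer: -410801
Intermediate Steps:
L(V) = 1 - V/3 - V²/3 (L(V) = 1 - (V*V + V)/3 = 1 - (V² + V)/3 = 1 - (V + V²)/3 = 1 + (-V/3 - V²/3) = 1 - V/3 - V²/3)
X = 45369 (X = (-144 + (1 - ⅓*14 - ⅓*14²))² = (-144 + (1 - 14/3 - ⅓*196))² = (-144 + (1 - 14/3 - 196/3))² = (-144 - 69)² = (-213)² = 45369)
X - 1*456170 = 45369 - 1*456170 = 45369 - 456170 = -410801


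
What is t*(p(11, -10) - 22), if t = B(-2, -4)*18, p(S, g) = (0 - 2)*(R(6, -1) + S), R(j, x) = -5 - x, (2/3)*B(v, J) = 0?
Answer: 0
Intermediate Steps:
B(v, J) = 0 (B(v, J) = (3/2)*0 = 0)
p(S, g) = 8 - 2*S (p(S, g) = (0 - 2)*((-5 - 1*(-1)) + S) = -2*((-5 + 1) + S) = -2*(-4 + S) = 8 - 2*S)
t = 0 (t = 0*18 = 0)
t*(p(11, -10) - 22) = 0*((8 - 2*11) - 22) = 0*((8 - 22) - 22) = 0*(-14 - 22) = 0*(-36) = 0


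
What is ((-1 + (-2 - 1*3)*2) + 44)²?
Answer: 1089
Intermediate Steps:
((-1 + (-2 - 1*3)*2) + 44)² = ((-1 + (-2 - 3)*2) + 44)² = ((-1 - 5*2) + 44)² = ((-1 - 10) + 44)² = (-11 + 44)² = 33² = 1089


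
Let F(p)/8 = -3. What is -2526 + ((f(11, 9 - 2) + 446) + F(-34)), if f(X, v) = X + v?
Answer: -2086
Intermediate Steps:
F(p) = -24 (F(p) = 8*(-3) = -24)
-2526 + ((f(11, 9 - 2) + 446) + F(-34)) = -2526 + (((11 + (9 - 2)) + 446) - 24) = -2526 + (((11 + 7) + 446) - 24) = -2526 + ((18 + 446) - 24) = -2526 + (464 - 24) = -2526 + 440 = -2086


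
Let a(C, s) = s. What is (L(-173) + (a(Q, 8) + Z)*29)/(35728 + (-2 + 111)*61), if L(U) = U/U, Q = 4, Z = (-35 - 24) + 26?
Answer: -724/42377 ≈ -0.017085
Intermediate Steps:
Z = -33 (Z = -59 + 26 = -33)
L(U) = 1
(L(-173) + (a(Q, 8) + Z)*29)/(35728 + (-2 + 111)*61) = (1 + (8 - 33)*29)/(35728 + (-2 + 111)*61) = (1 - 25*29)/(35728 + 109*61) = (1 - 725)/(35728 + 6649) = -724/42377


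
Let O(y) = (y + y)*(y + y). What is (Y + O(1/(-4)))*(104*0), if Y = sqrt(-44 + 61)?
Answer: 0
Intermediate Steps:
Y = sqrt(17) ≈ 4.1231
O(y) = 4*y**2 (O(y) = (2*y)*(2*y) = 4*y**2)
(Y + O(1/(-4)))*(104*0) = (sqrt(17) + 4*(1/(-4))**2)*(104*0) = (sqrt(17) + 4*(-1/4)**2)*0 = (sqrt(17) + 4*(1/16))*0 = (sqrt(17) + 1/4)*0 = (1/4 + sqrt(17))*0 = 0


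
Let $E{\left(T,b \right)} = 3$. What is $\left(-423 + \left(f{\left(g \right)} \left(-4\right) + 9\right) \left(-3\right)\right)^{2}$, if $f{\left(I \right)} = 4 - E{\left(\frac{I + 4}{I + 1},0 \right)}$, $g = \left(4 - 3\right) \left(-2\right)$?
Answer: $191844$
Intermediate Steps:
$g = -2$ ($g = 1 \left(-2\right) = -2$)
$f{\left(I \right)} = 1$ ($f{\left(I \right)} = 4 - 3 = 1$)
$\left(-423 + \left(f{\left(g \right)} \left(-4\right) + 9\right) \left(-3\right)\right)^{2} = \left(-423 + \left(1 \left(-4\right) + 9\right) \left(-3\right)\right)^{2} = \left(-423 + \left(-4 + 9\right) \left(-3\right)\right)^{2} = \left(-423 + 5 \left(-3\right)\right)^{2} = \left(-423 - 15\right)^{2} = \left(-438\right)^{2} = 191844$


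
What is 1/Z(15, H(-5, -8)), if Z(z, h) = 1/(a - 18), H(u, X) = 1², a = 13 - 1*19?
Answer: -24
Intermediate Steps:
a = -6 (a = 13 - 19 = -6)
H(u, X) = 1
Z(z, h) = -1/24 (Z(z, h) = 1/(-6 - 18) = 1/(-24) = -1/24)
1/Z(15, H(-5, -8)) = 1/(-1/24) = -24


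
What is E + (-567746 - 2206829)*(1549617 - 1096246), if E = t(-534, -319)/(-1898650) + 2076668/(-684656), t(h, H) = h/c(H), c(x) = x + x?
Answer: -65203098444588269095268619/51834394311700 ≈ -1.2579e+12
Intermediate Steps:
c(x) = 2*x
t(h, H) = h/(2*H) (t(h, H) = h/((2*H)) = h*(1/(2*H)) = h/(2*H))
E = -157221792566119/51834394311700 (E = ((½)*(-534)/(-319))/(-1898650) + 2076668/(-684656) = ((½)*(-534)*(-1/319))*(-1/1898650) + 2076668*(-1/684656) = (267/319)*(-1/1898650) - 519167/171164 = -267/605669350 - 519167/171164 = -157221792566119/51834394311700 ≈ -3.0332)
E + (-567746 - 2206829)*(1549617 - 1096246) = -157221792566119/51834394311700 + (-567746 - 2206829)*(1549617 - 1096246) = -157221792566119/51834394311700 - 2774575*453371 = -157221792566119/51834394311700 - 1257911842325 = -65203098444588269095268619/51834394311700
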